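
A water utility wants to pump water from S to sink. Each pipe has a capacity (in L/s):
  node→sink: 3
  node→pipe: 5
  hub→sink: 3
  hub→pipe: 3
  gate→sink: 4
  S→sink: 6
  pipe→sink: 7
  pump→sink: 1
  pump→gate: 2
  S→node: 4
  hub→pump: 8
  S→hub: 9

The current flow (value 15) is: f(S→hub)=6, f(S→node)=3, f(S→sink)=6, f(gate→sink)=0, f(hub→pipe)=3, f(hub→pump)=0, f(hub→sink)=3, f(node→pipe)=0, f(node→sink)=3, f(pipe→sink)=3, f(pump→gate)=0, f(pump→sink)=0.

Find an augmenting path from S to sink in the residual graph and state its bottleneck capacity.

S→hub→pump→sink, bottleneck 1

Residual along S→hub→pump→sink: S→hub: 3, hub→pump: 8, pump→sink: 1.
Bottleneck = min = 1.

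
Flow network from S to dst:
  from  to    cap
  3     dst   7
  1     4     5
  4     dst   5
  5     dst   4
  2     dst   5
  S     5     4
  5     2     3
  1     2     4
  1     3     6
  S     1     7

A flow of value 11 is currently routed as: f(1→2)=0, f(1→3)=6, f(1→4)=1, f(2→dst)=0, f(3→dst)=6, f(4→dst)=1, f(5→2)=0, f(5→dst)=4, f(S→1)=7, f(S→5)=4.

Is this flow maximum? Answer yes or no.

Yes

Residual reachable from S: {S}; dst is not reachable.
Saturated cut: S→1, S→5 with total capacity 11 = current flow value. Flow is maximum.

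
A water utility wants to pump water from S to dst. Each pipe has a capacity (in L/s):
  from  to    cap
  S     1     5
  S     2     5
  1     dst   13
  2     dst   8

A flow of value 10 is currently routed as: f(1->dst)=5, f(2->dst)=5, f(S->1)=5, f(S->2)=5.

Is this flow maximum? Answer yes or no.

Residual reachable from S: {S}; dst is not reachable.
Saturated cut: S->2, S->1 with total capacity 10 = current flow value. Flow is maximum.

Yes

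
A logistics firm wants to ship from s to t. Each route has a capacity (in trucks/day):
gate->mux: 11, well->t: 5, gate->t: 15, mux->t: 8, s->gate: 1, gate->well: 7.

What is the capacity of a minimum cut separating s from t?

Max flow = 1 (via 1 augmenting path).
In the residual at optimum, the set reachable from s is {s}.
Cut edges: s->gate (cap 1). Sum = 1.

1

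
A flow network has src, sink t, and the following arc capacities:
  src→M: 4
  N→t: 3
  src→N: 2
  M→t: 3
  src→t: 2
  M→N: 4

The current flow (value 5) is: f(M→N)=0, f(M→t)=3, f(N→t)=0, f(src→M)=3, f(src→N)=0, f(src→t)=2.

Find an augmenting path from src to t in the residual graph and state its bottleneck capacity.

src→N→t, bottleneck 2

Residual along src→N→t: src→N: 2, N→t: 3.
Bottleneck = min = 2.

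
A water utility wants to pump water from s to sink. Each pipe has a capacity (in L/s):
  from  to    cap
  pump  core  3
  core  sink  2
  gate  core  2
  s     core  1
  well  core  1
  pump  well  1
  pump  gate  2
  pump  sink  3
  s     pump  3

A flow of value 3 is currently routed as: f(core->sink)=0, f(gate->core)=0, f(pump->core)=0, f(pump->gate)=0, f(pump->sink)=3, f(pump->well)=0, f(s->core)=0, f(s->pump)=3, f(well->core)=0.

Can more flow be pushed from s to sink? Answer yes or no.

Yes

Residual path s->core->sink has bottleneck 1 > 0.
Pushing 1 along it raises the flow to 4, so the given flow is not maximum.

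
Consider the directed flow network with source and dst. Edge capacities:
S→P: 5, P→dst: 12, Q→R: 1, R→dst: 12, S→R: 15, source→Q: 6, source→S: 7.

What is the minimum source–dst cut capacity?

8

Max flow = 8 (via 2 augmenting paths).
In the residual at optimum, the set reachable from source is {Q, source}.
Cut edges: source→S (cap 7), Q→R (cap 1). Sum = 8.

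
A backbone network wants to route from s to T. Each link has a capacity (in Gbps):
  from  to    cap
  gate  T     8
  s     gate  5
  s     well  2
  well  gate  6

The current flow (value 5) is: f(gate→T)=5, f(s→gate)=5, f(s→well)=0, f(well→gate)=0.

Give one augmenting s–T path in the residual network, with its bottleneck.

s→well→gate→T, bottleneck 2

Residual along s→well→gate→T: s→well: 2, well→gate: 6, gate→T: 3.
Bottleneck = min = 2.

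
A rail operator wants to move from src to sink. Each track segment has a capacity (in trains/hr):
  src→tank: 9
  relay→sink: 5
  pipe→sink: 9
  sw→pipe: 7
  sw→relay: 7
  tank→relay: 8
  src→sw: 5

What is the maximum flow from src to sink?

10

Augment src→sw→pipe→sink: bottleneck 5. Total 5.
Augment src→tank→relay→sink: bottleneck 5. Total 10.
No augmenting path remains in the residual graph.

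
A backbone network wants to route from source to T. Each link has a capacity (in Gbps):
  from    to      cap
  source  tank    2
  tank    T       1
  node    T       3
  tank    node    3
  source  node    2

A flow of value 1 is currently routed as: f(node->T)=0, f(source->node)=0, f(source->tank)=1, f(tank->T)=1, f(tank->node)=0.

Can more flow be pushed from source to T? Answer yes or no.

Residual path source->node->T has bottleneck 2 > 0.
Pushing 2 along it raises the flow to 3, so the given flow is not maximum.

Yes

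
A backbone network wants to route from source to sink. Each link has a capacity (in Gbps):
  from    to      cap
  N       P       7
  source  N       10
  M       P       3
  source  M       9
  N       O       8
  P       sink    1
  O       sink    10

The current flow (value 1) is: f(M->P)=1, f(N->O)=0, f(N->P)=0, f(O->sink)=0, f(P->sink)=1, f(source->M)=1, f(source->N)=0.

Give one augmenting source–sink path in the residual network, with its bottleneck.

Residual along source->N->O->sink: source->N: 10, N->O: 8, O->sink: 10.
Bottleneck = min = 8.

source->N->O->sink, bottleneck 8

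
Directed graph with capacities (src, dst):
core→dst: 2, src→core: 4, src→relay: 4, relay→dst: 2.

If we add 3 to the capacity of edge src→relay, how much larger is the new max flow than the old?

Original max flow = 4.
Edge src→relay does not cross the min cut (source side {core, relay, src}), so extra capacity there cannot help.
New max flow = 4. Increase = 0.

0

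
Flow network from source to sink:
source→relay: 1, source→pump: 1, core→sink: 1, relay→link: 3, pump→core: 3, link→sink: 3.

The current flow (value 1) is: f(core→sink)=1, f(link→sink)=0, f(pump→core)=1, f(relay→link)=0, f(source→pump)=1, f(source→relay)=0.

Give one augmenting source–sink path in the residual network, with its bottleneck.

Residual along source→relay→link→sink: source→relay: 1, relay→link: 3, link→sink: 3.
Bottleneck = min = 1.

source→relay→link→sink, bottleneck 1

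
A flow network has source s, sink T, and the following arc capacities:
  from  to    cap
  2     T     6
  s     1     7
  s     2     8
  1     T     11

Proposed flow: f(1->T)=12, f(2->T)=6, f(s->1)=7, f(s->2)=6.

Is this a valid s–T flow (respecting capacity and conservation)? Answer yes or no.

Capacity violated on 1->T: flow 12 > capacity 11.

No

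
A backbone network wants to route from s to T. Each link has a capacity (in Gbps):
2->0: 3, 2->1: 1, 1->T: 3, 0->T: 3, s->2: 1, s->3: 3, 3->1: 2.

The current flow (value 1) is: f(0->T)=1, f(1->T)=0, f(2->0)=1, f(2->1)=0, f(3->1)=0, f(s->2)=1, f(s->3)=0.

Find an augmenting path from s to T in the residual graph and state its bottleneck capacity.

Residual along s->3->1->T: s->3: 3, 3->1: 2, 1->T: 3.
Bottleneck = min = 2.

s->3->1->T, bottleneck 2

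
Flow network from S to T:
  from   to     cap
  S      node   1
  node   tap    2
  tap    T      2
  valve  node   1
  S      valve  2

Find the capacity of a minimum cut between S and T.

2

Max flow = 2 (via 2 augmenting paths).
In the residual at optimum, the set reachable from S is {S, valve}.
Cut edges: S→node (cap 1), valve→node (cap 1). Sum = 2.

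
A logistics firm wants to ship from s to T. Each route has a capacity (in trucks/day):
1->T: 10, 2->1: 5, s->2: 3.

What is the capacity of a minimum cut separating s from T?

3

Max flow = 3 (via 1 augmenting path).
In the residual at optimum, the set reachable from s is {s}.
Cut edges: s->2 (cap 3). Sum = 3.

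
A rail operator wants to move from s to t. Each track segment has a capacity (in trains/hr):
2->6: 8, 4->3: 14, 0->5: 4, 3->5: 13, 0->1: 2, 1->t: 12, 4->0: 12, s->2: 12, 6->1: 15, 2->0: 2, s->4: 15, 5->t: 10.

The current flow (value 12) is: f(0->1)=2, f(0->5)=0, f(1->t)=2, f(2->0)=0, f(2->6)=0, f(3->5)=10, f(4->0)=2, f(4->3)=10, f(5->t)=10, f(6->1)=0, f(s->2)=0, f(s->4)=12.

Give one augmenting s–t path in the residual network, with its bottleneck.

s->2->6->1->t, bottleneck 8

Residual along s->2->6->1->t: s->2: 12, 2->6: 8, 6->1: 15, 1->t: 10.
Bottleneck = min = 8.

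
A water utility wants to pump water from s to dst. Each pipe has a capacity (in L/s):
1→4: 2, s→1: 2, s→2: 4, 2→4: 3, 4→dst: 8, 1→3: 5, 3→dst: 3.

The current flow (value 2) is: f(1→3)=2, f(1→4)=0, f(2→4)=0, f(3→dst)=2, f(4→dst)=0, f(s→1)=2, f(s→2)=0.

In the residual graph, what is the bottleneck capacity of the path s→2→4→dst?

3

Residual capacities along the path: s→2: 4, 2→4: 3, 4→dst: 8.
Minimum is 3.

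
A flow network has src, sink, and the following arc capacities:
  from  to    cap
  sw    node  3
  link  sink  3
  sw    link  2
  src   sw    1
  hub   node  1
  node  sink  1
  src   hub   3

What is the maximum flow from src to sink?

Augment src→hub→node→sink: bottleneck 1. Total 1.
Augment src→sw→link→sink: bottleneck 1. Total 2.
No augmenting path remains in the residual graph.

2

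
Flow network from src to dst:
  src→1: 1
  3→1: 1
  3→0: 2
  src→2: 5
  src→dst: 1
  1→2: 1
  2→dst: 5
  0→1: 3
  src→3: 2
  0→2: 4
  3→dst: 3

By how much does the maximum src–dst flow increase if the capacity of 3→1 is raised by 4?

Original max flow = 8.
Edge 3→1 does not cross the min cut (source side {1, 2, src}), so extra capacity there cannot help.
New max flow = 8. Increase = 0.

0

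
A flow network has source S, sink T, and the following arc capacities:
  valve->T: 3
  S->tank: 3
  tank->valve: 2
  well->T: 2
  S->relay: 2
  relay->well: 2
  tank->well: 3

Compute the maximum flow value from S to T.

Augment S->relay->well->T: bottleneck 2. Total 2.
Augment S->tank->valve->T: bottleneck 2. Total 4.
No augmenting path remains in the residual graph.

4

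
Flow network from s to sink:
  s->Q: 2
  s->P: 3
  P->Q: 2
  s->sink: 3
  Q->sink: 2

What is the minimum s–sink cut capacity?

Max flow = 5 (via 2 augmenting paths).
In the residual at optimum, the set reachable from s is {P, Q, s}.
Cut edges: s->sink (cap 3), Q->sink (cap 2). Sum = 5.

5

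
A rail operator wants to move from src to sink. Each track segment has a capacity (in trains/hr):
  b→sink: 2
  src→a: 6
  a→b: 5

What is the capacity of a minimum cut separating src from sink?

2

Max flow = 2 (via 1 augmenting path).
In the residual at optimum, the set reachable from src is {a, b, src}.
Cut edges: b→sink (cap 2). Sum = 2.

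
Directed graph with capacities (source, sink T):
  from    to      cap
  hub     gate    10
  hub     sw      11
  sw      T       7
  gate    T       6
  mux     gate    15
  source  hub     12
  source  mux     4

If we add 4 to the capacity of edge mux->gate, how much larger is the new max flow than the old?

Original max flow = 13.
Edge mux->gate does not cross the min cut (source side {gate, hub, mux, source, sw}), so extra capacity there cannot help.
New max flow = 13. Increase = 0.

0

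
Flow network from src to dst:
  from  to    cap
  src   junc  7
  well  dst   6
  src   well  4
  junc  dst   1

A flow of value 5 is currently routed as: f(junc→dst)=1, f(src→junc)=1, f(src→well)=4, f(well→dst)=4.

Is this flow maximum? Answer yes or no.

Residual reachable from src: {junc, src}; dst is not reachable.
Saturated cut: src→well, junc→dst with total capacity 5 = current flow value. Flow is maximum.

Yes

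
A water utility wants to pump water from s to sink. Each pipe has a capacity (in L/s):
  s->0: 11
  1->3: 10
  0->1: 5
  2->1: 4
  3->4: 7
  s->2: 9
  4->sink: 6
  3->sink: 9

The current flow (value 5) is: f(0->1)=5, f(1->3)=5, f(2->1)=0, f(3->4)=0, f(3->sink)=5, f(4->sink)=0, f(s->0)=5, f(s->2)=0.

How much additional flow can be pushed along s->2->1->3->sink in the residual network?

4

Residual capacities along the path: s->2: 9, 2->1: 4, 1->3: 5, 3->sink: 4.
Minimum is 4.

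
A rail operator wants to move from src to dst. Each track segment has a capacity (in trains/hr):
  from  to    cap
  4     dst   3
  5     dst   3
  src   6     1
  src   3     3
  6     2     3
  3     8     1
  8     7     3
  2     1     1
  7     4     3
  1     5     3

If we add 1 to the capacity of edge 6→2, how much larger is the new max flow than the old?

0

Original max flow = 2.
Edge 6→2 does not cross the min cut (source side {3, src}), so extra capacity there cannot help.
New max flow = 2. Increase = 0.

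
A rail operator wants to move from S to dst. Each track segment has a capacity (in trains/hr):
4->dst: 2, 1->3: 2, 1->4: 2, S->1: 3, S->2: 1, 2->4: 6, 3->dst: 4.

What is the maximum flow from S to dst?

Augment S->2->4->dst: bottleneck 1. Total 1.
Augment S->1->4->dst: bottleneck 1. Total 2.
Augment S->1->3->dst: bottleneck 2. Total 4.
No augmenting path remains in the residual graph.

4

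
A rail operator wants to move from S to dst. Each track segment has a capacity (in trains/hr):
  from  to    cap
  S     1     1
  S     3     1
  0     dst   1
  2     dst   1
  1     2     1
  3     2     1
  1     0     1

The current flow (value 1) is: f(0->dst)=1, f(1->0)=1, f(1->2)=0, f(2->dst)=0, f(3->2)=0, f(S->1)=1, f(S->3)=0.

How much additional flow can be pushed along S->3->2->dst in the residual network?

1

Residual capacities along the path: S->3: 1, 3->2: 1, 2->dst: 1.
Minimum is 1.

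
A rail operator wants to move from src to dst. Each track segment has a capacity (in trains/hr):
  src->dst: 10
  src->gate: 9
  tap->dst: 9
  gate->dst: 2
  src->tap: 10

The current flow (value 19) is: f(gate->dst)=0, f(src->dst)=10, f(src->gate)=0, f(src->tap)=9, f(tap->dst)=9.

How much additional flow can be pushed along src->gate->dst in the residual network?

Residual capacities along the path: src->gate: 9, gate->dst: 2.
Minimum is 2.

2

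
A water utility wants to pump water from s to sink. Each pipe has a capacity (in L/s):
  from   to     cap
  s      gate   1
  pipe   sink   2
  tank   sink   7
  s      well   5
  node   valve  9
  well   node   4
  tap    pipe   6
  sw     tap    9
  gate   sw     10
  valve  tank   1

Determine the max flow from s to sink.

Augment s→well→node→valve→tank→sink: bottleneck 1. Total 1.
Augment s→gate→sw→tap→pipe→sink: bottleneck 1. Total 2.
No augmenting path remains in the residual graph.

2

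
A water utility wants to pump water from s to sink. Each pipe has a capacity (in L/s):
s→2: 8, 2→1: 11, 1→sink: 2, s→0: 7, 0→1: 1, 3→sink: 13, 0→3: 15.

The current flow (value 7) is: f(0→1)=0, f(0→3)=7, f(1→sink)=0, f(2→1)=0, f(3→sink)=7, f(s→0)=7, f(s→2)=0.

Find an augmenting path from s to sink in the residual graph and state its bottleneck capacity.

s→2→1→sink, bottleneck 2

Residual along s→2→1→sink: s→2: 8, 2→1: 11, 1→sink: 2.
Bottleneck = min = 2.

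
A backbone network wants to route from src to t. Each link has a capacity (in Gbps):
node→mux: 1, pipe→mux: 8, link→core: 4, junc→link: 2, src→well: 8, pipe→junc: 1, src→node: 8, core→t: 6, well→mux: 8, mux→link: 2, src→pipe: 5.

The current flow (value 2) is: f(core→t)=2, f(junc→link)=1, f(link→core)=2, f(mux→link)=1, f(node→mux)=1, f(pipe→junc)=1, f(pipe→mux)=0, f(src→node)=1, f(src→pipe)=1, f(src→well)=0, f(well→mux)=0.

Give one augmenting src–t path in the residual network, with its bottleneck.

src→pipe→mux→link→core→t, bottleneck 1

Residual along src→pipe→mux→link→core→t: src→pipe: 4, pipe→mux: 8, mux→link: 1, link→core: 2, core→t: 4.
Bottleneck = min = 1.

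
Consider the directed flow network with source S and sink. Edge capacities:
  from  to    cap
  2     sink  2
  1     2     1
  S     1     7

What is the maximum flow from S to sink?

1

Augment S→1→2→sink: bottleneck 1. Total 1.
No augmenting path remains in the residual graph.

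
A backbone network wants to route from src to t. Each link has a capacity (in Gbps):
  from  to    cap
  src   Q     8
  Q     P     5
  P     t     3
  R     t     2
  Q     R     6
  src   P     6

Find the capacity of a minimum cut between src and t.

Max flow = 5 (via 2 augmenting paths).
In the residual at optimum, the set reachable from src is {P, Q, R, src}.
Cut edges: R→t (cap 2), P→t (cap 3). Sum = 5.

5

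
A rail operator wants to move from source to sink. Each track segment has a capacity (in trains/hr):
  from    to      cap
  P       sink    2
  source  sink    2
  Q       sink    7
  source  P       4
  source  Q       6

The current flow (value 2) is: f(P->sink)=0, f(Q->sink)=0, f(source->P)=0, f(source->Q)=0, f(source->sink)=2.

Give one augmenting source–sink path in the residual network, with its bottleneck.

Residual along source->Q->sink: source->Q: 6, Q->sink: 7.
Bottleneck = min = 6.

source->Q->sink, bottleneck 6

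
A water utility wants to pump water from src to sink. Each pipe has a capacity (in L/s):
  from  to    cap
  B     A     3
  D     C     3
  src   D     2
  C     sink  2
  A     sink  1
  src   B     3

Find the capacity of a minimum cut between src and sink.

Max flow = 3 (via 2 augmenting paths).
In the residual at optimum, the set reachable from src is {A, B, src}.
Cut edges: src->D (cap 2), A->sink (cap 1). Sum = 3.

3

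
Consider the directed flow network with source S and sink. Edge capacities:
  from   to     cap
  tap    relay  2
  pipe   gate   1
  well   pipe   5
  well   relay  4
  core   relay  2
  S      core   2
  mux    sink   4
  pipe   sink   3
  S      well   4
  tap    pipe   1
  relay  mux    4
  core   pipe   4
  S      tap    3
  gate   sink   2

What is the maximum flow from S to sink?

Augment S->well->pipe->sink: bottleneck 3. Total 3.
Augment S->well->relay->mux->sink: bottleneck 1. Total 4.
Augment S->tap->pipe->gate->sink: bottleneck 1. Total 5.
Augment S->tap->relay->mux->sink: bottleneck 2. Total 7.
Augment S->core->relay->mux->sink: bottleneck 1. Total 8.
No augmenting path remains in the residual graph.

8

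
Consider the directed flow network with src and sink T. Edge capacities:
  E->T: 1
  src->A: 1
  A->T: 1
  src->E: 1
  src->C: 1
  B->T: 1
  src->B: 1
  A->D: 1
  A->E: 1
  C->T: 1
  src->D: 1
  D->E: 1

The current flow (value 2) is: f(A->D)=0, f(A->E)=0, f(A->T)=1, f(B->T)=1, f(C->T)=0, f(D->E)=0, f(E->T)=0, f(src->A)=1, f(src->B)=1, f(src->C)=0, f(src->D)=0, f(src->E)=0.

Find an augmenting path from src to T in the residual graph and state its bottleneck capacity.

src->C->T, bottleneck 1

Residual along src->C->T: src->C: 1, C->T: 1.
Bottleneck = min = 1.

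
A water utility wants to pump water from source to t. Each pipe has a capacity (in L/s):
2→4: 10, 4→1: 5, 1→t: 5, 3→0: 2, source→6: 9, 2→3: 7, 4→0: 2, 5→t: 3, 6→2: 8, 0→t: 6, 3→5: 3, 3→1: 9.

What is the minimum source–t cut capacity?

Max flow = 8 (via 3 augmenting paths).
In the residual at optimum, the set reachable from source is {6, source}.
Cut edges: 6→2 (cap 8). Sum = 8.

8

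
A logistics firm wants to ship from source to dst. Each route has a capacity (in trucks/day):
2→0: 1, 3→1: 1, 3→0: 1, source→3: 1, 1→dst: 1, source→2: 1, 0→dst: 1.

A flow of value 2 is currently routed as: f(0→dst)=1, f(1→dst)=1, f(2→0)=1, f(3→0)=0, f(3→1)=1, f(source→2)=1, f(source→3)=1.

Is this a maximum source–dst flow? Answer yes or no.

Residual reachable from source: {source}; dst is not reachable.
Saturated cut: source→2, source→3 with total capacity 2 = current flow value. Flow is maximum.

Yes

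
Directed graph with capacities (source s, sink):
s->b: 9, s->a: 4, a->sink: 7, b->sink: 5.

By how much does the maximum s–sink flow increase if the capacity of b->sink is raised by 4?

Original max flow = 9.
After raising cap(b->sink), augmenting paths through that edge carry 4 more units.
New max flow = 13. Increase = 4.

4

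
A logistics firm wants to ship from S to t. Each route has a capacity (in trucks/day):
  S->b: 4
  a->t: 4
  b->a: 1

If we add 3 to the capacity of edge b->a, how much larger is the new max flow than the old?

3

Original max flow = 1.
After raising cap(b->a), augmenting paths through that edge carry 3 more units.
New max flow = 4. Increase = 3.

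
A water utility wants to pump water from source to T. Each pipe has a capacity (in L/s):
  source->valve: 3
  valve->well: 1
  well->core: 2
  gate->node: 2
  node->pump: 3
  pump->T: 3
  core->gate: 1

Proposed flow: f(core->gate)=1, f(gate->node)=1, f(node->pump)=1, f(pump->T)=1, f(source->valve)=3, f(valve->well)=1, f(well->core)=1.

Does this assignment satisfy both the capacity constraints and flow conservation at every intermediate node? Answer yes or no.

Conservation fails at valve: inflow 3 ≠ outflow 1.

No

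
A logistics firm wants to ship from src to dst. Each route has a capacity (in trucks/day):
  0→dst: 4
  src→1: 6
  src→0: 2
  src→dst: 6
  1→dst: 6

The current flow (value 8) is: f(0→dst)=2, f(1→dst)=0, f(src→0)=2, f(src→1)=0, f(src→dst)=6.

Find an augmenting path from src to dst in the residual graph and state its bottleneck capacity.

src→1→dst, bottleneck 6

Residual along src→1→dst: src→1: 6, 1→dst: 6.
Bottleneck = min = 6.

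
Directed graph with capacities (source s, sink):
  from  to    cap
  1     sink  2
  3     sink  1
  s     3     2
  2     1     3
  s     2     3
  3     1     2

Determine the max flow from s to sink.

Augment s→3→sink: bottleneck 1. Total 1.
Augment s→3→1→sink: bottleneck 1. Total 2.
Augment s→2→1→sink: bottleneck 1. Total 3.
No augmenting path remains in the residual graph.

3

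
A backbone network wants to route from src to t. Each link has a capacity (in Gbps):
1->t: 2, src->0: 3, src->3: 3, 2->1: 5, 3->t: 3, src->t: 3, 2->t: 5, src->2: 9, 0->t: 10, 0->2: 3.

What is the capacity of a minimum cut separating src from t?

Max flow = 16 (via 5 augmenting paths).
In the residual at optimum, the set reachable from src is {1, 2, src}.
Cut edges: src->0 (cap 3), src->3 (cap 3), src->t (cap 3), 2->t (cap 5), 1->t (cap 2). Sum = 16.

16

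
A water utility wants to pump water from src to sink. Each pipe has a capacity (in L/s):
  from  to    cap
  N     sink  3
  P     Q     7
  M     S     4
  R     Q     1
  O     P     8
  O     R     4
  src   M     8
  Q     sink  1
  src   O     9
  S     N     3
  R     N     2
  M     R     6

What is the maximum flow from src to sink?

Augment src->M->S->N->sink: bottleneck 3. Total 3.
Augment src->M->R->Q->sink: bottleneck 1. Total 4.
No augmenting path remains in the residual graph.

4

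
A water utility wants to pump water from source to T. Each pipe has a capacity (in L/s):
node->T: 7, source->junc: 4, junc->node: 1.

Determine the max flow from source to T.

Augment source->junc->node->T: bottleneck 1. Total 1.
No augmenting path remains in the residual graph.

1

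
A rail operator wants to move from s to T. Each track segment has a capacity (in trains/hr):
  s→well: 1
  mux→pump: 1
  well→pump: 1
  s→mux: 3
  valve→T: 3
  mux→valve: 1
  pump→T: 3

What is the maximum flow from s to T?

Augment s→well→pump→T: bottleneck 1. Total 1.
Augment s→mux→pump→T: bottleneck 1. Total 2.
Augment s→mux→valve→T: bottleneck 1. Total 3.
No augmenting path remains in the residual graph.

3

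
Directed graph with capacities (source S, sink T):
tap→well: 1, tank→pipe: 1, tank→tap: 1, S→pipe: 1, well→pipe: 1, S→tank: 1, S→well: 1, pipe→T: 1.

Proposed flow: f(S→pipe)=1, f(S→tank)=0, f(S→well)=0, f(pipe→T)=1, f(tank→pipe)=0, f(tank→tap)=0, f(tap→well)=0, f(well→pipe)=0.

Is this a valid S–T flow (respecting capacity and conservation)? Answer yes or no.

Yes

Every edge has 0 ≤ f(e) ≤ cap(e).
At each intermediate node, inflow equals outflow.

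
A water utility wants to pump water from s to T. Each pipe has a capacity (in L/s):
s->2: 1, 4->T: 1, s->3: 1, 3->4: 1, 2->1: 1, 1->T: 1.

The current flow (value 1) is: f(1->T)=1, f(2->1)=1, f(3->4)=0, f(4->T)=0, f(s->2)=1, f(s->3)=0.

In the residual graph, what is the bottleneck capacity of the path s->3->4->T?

Residual capacities along the path: s->3: 1, 3->4: 1, 4->T: 1.
Minimum is 1.

1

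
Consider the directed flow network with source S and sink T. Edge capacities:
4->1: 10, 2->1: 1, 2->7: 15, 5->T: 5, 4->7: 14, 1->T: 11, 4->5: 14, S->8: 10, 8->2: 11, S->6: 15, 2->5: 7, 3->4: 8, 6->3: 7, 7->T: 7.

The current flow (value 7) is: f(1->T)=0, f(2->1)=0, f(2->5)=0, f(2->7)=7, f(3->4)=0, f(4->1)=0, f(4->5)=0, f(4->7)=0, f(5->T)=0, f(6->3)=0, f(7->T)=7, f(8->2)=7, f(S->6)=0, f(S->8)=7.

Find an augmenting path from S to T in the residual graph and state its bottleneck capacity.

S->8->2->1->T, bottleneck 1

Residual along S->8->2->1->T: S->8: 3, 8->2: 4, 2->1: 1, 1->T: 11.
Bottleneck = min = 1.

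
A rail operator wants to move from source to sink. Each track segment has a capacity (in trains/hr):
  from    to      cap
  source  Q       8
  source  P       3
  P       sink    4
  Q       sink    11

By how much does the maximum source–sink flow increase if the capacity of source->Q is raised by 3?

Original max flow = 11.
After raising cap(source->Q), augmenting paths through that edge carry 3 more units.
New max flow = 14. Increase = 3.

3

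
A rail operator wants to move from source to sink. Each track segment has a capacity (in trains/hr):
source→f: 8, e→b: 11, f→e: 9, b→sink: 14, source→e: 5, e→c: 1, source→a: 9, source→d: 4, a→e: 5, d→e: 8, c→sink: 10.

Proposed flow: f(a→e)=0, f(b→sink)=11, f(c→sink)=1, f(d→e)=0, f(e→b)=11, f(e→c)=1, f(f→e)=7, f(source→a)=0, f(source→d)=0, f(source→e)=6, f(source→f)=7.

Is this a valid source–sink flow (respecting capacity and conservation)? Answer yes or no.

Capacity violated on source→e: flow 6 > capacity 5.

No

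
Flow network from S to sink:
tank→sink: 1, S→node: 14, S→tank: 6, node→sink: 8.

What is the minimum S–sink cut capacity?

9

Max flow = 9 (via 2 augmenting paths).
In the residual at optimum, the set reachable from S is {S, node, tank}.
Cut edges: node→sink (cap 8), tank→sink (cap 1). Sum = 9.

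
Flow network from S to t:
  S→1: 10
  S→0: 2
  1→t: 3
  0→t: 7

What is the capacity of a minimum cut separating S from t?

Max flow = 5 (via 2 augmenting paths).
In the residual at optimum, the set reachable from S is {1, S}.
Cut edges: S→0 (cap 2), 1→t (cap 3). Sum = 5.

5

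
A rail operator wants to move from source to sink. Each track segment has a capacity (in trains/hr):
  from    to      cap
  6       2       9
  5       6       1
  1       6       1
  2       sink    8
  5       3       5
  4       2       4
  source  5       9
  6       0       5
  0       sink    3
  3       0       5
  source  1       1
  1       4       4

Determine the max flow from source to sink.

Augment source->1->4->2->sink: bottleneck 1. Total 1.
Augment source->5->6->2->sink: bottleneck 1. Total 2.
Augment source->5->3->0->sink: bottleneck 3. Total 5.
No augmenting path remains in the residual graph.

5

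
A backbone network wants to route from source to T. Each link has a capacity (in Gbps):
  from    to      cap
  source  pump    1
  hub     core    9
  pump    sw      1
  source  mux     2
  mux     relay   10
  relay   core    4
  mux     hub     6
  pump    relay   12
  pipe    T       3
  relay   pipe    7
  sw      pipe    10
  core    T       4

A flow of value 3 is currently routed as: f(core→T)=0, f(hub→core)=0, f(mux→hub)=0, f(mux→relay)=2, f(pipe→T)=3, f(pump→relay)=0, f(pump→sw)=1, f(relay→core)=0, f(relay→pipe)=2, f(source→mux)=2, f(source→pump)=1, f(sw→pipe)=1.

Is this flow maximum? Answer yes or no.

Residual reachable from source: {source}; T is not reachable.
Saturated cut: source→pump, source→mux with total capacity 3 = current flow value. Flow is maximum.

Yes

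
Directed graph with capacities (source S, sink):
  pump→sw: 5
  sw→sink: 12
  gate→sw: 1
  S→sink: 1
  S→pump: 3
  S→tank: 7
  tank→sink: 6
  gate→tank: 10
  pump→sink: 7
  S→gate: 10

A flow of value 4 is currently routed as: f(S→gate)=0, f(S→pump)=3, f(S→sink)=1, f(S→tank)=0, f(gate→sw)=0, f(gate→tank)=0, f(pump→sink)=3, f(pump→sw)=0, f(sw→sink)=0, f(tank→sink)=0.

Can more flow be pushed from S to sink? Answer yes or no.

Residual path S→tank→sink has bottleneck 6 > 0.
Pushing 6 along it raises the flow to 10, so the given flow is not maximum.

Yes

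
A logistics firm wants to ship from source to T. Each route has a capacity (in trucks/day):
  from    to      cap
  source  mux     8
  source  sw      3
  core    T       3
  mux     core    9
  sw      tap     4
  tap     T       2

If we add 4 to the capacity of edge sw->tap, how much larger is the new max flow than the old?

Original max flow = 5.
Edge sw->tap does not cross the min cut (source side {core, mux, source, sw, tap}), so extra capacity there cannot help.
New max flow = 5. Increase = 0.

0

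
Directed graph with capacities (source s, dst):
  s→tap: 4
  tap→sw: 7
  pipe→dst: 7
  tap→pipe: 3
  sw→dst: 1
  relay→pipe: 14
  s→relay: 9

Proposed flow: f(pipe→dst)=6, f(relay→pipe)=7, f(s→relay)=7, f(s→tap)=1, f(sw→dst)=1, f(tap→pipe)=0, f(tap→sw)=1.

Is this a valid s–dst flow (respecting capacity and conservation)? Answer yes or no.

No

Conservation fails at pipe: inflow 7 ≠ outflow 6.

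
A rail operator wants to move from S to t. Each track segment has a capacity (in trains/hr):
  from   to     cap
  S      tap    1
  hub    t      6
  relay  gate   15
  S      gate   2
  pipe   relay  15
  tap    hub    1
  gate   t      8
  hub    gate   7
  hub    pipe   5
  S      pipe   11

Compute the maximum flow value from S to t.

9

Augment S->gate->t: bottleneck 2. Total 2.
Augment S->tap->hub->t: bottleneck 1. Total 3.
Augment S->pipe->relay->gate->t: bottleneck 6. Total 9.
No augmenting path remains in the residual graph.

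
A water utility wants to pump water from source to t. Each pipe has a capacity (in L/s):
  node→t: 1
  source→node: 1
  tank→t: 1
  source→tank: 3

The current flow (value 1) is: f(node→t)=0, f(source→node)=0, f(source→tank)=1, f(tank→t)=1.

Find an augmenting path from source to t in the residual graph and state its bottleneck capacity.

source→node→t, bottleneck 1

Residual along source→node→t: source→node: 1, node→t: 1.
Bottleneck = min = 1.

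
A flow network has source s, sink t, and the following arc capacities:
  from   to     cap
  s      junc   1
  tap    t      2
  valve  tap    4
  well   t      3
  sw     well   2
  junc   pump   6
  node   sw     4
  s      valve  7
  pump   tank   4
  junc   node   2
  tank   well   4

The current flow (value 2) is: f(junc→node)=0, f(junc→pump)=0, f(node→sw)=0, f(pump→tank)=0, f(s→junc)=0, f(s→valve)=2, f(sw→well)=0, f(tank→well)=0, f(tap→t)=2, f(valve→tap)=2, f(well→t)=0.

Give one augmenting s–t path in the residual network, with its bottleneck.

s→junc→node→sw→well→t, bottleneck 1

Residual along s→junc→node→sw→well→t: s→junc: 1, junc→node: 2, node→sw: 4, sw→well: 2, well→t: 3.
Bottleneck = min = 1.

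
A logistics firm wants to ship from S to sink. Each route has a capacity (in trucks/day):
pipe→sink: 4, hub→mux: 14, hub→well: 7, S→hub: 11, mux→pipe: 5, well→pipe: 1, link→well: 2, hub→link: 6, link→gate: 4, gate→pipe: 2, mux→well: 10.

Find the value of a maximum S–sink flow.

Augment S→hub→mux→pipe→sink: bottleneck 4. Total 4.
No augmenting path remains in the residual graph.

4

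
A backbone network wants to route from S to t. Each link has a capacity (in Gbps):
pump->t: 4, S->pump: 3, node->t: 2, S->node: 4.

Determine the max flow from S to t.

Augment S->pump->t: bottleneck 3. Total 3.
Augment S->node->t: bottleneck 2. Total 5.
No augmenting path remains in the residual graph.

5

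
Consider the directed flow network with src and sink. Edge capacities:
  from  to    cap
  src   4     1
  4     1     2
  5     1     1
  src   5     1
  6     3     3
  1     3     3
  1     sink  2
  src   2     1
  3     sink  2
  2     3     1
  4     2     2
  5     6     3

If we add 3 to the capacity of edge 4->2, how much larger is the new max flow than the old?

0

Original max flow = 3.
Edge 4->2 does not cross the min cut (source side {src}), so extra capacity there cannot help.
New max flow = 3. Increase = 0.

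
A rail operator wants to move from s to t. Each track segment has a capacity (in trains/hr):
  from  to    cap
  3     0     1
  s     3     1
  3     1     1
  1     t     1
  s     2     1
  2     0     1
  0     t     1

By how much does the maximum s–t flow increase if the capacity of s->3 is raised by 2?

0

Original max flow = 2.
Even with extra capacity on s->3, another cut of capacity 2 remains binding.
New max flow = 2. Increase = 0.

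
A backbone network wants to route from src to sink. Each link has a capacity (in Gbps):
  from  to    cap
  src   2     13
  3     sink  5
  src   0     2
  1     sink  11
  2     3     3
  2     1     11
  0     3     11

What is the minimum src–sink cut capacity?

15

Max flow = 15 (via 3 augmenting paths).
In the residual at optimum, the set reachable from src is {src}.
Cut edges: src->2 (cap 13), src->0 (cap 2). Sum = 15.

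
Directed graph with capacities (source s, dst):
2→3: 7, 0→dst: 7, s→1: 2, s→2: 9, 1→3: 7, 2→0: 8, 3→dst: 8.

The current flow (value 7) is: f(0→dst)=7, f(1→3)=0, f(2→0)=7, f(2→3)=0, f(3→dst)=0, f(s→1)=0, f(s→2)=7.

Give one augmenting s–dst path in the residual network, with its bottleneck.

s→2→3→dst, bottleneck 2

Residual along s→2→3→dst: s→2: 2, 2→3: 7, 3→dst: 8.
Bottleneck = min = 2.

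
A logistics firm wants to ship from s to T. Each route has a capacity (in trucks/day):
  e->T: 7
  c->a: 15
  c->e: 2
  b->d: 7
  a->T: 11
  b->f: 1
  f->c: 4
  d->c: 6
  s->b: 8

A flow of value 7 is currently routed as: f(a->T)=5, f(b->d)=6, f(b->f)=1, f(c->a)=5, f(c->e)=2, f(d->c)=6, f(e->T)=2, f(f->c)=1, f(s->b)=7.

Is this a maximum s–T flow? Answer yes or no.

Yes

Residual reachable from s: {b, d, s}; T is not reachable.
Saturated cut: b->f, d->c with total capacity 7 = current flow value. Flow is maximum.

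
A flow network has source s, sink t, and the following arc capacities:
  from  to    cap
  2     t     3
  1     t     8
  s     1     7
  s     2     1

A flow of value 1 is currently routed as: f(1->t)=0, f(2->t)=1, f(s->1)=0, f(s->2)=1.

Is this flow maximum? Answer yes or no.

No

Residual path s->1->t has bottleneck 7 > 0.
Pushing 7 along it raises the flow to 8, so the given flow is not maximum.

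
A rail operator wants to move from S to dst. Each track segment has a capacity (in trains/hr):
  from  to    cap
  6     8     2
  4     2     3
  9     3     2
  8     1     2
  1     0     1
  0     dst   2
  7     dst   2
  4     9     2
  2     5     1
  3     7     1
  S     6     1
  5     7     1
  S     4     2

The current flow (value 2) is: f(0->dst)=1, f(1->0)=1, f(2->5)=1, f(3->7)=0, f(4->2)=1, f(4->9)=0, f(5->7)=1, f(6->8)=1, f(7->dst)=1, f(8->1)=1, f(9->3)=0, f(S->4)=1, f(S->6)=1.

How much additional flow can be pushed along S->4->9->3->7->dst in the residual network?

Residual capacities along the path: S->4: 1, 4->9: 2, 9->3: 2, 3->7: 1, 7->dst: 1.
Minimum is 1.

1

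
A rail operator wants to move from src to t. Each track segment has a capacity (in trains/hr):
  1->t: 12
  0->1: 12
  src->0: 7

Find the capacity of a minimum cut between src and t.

Max flow = 7 (via 1 augmenting path).
In the residual at optimum, the set reachable from src is {src}.
Cut edges: src->0 (cap 7). Sum = 7.

7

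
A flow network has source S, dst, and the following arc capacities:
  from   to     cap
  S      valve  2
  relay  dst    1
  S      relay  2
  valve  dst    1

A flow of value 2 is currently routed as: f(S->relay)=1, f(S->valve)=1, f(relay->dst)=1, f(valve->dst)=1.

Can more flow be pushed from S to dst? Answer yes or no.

Residual reachable from S: {S, relay, valve}; dst is not reachable.
Saturated cut: relay->dst, valve->dst with total capacity 2 = current flow value. Flow is maximum.

No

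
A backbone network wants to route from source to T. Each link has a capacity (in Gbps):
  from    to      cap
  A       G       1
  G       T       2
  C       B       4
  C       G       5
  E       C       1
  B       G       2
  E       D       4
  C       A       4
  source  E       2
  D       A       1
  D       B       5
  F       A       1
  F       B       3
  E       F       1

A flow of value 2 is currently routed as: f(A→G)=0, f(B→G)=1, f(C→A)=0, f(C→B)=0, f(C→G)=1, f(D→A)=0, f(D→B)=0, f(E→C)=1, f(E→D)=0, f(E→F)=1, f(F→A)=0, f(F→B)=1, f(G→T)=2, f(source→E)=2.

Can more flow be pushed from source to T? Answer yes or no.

No

Residual reachable from source: {source}; T is not reachable.
Saturated cut: source→E with total capacity 2 = current flow value. Flow is maximum.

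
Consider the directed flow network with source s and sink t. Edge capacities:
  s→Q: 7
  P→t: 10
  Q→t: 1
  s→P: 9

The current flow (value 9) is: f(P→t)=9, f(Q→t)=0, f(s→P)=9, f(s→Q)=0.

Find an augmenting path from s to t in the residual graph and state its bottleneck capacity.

s→Q→t, bottleneck 1

Residual along s→Q→t: s→Q: 7, Q→t: 1.
Bottleneck = min = 1.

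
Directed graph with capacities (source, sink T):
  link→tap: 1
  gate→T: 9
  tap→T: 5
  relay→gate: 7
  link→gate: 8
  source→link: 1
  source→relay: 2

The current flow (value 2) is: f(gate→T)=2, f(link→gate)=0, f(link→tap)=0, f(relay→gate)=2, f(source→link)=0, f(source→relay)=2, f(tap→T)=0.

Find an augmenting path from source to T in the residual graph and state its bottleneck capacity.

Residual along source→link→gate→T: source→link: 1, link→gate: 8, gate→T: 7.
Bottleneck = min = 1.

source→link→gate→T, bottleneck 1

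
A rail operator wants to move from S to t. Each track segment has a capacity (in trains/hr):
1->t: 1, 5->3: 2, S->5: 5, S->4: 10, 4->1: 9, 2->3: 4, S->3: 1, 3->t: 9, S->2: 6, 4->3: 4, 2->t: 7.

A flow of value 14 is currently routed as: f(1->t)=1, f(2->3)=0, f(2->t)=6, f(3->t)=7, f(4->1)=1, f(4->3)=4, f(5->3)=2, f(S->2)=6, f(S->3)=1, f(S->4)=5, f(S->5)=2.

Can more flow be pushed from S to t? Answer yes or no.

No

Residual reachable from S: {1, 4, 5, S}; t is not reachable.
Saturated cut: S->2, S->3, 5->3, 4->3, 1->t with total capacity 14 = current flow value. Flow is maximum.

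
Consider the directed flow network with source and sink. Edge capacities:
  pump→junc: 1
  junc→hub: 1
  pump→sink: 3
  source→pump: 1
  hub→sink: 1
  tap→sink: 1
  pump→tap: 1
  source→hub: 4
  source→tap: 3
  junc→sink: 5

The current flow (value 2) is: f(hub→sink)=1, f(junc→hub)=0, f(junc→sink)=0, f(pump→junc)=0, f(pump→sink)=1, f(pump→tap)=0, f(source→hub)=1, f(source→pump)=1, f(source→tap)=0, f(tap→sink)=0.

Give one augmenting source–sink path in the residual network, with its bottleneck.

source→tap→sink, bottleneck 1

Residual along source→tap→sink: source→tap: 3, tap→sink: 1.
Bottleneck = min = 1.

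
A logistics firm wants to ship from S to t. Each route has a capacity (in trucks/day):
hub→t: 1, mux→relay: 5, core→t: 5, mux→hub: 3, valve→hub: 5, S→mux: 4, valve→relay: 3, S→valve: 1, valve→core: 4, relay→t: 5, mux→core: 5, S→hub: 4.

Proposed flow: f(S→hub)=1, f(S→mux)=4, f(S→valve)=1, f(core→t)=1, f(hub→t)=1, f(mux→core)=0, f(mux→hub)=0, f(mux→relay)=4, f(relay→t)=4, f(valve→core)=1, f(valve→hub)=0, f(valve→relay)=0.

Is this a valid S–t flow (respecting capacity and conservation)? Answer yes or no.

Yes

Every edge has 0 ≤ f(e) ≤ cap(e).
At each intermediate node, inflow equals outflow.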